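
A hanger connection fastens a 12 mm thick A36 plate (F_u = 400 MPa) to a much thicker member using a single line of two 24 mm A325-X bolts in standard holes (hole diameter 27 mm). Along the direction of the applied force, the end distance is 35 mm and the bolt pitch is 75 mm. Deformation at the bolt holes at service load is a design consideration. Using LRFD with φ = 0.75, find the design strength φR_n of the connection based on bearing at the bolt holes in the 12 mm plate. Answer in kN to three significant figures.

300 kN

Per bolt r_n = 1.2 l_c t F_u ≤ 2.4 d t F_u; upper limit = 2.4 × 24 × 12 × 400 / 1000 = 276.5 kN.
Edge bolt: l_c = 35 − 27/2 = 21.5 mm → 1.2 × 21.5 × 12 × 400 / 1000 = 123.8 → r_n = 123.8 kN.
Interior bolts: l_c = 75 − 27 = 48 mm → 1.2 × 48 × 12 × 400 / 1000 = 276.5 → r_n = 276.5 kN.
R_n = 1 × 123.8 + 1 × 276.5 = 400.3 kN.
Design strength φR_n = 0.75 × 400.3 = 300 kN.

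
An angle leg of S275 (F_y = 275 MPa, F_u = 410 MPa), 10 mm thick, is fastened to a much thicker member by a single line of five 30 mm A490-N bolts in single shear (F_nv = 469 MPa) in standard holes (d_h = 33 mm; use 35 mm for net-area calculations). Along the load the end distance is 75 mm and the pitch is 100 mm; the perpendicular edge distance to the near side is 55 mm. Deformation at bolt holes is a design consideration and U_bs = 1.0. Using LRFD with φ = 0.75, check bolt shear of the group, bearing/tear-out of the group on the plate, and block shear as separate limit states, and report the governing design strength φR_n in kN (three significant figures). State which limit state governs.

Bolt shear: A_b = π·30²/4 = 706.9 mm²; R_n = 469 × 706.9 × 5 × 1 / 1000 = 1658 kN → 0.75 × 1658 = 1240 kN.
Bearing: edge l_c = 58.5, r_n = 287.8 kN; interior l_c = 67, r_n = 295.2 kN; R_n = 287.8 + 4·295.2 = 1469 kN → 1100 kN.
Block shear: A_gv = 4750, A_nv = 3175, A_nt = 375 mm²; R_n = min(0.6F_uA_nv, 0.6F_yA_gv) + U_bs·F_u·A_nt = 934.8 kN → 701 kN.
Block shear governs: 701 kN.

701 kN (block shear governs)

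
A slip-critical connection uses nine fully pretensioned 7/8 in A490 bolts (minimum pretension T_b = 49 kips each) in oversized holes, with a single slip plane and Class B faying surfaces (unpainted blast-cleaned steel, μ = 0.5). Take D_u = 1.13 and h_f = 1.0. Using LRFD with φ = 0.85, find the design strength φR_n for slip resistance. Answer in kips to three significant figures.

R_n = μ · D_u · h_f · T_b · n_s · n_b = 0.5 × 1.13 × 1.0 × 49 × 1 × 9 = 249.2 kips.
Design strength φR_n = 0.85 × 249.2 = 212 kips.

212 kips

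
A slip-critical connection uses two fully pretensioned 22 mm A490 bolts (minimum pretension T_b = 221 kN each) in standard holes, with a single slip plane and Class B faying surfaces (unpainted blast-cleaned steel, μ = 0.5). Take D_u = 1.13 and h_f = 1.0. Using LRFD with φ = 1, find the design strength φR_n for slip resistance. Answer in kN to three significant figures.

250 kN

R_n = μ · D_u · h_f · T_b · n_s · n_b = 0.5 × 1.13 × 1.0 × 221 × 1 × 2 = 249.7 kN.
Design strength φR_n = 1 × 249.7 = 250 kN.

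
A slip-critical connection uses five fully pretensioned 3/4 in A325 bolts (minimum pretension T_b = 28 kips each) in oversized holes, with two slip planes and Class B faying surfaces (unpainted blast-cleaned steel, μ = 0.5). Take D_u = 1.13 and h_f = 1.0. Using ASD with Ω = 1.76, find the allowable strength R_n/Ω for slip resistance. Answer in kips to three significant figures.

89.9 kips

R_n = μ · D_u · h_f · T_b · n_s · n_b = 0.5 × 1.13 × 1.0 × 28 × 2 × 5 = 158.2 kips.
Allowable strength R_n/Ω = 158.2 / 1.76 = 89.9 kips.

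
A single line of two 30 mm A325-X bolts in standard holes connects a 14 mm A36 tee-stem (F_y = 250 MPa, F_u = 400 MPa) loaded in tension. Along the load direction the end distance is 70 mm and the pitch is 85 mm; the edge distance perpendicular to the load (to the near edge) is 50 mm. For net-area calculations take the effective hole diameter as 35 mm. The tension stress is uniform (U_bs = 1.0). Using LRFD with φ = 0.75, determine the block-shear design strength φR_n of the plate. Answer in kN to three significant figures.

381 kN

Shear plane L_v = 70 + 1·85 = 155 mm; A_gv = 155 × 14 = 2170 mm².
A_nv = (155 − 1.5·35) × 14 = 1435 mm².
A_nt = (50 − 0.5·35) × 14 = 455 mm².
0.6 F_u A_nv = 344.4 kN; 0.6 F_y A_gv = 325.5 kN → shear yielding governs the shear term.
R_n = 325.5 + 1.0 × 400 × 455 / 1000 = 507.5 kN.
Design strength φR_n = 0.75 × 507.5 = 381 kN.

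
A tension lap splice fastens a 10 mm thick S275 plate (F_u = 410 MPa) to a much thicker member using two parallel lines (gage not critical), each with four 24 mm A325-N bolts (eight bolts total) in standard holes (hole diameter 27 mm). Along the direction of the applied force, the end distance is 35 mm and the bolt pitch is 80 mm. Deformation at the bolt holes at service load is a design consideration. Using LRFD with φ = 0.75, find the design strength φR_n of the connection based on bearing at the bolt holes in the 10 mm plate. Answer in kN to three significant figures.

Per bolt r_n = 1.2 l_c t F_u ≤ 2.4 d t F_u; upper limit = 2.4 × 24 × 10 × 410 / 1000 = 236.2 kN.
Edge bolt: l_c = 35 − 27/2 = 21.5 mm → 1.2 × 21.5 × 10 × 410 / 1000 = 105.8 → r_n = 105.8 kN.
Interior bolts: l_c = 80 − 27 = 53 mm → 1.2 × 53 × 10 × 410 / 1000 = 260.8 → r_n = 236.2 kN.
R_n = 2 × 105.8 + 6 × 236.2 = 1629 kN.
Design strength φR_n = 0.75 × 1629 = 1220 kN.

1220 kN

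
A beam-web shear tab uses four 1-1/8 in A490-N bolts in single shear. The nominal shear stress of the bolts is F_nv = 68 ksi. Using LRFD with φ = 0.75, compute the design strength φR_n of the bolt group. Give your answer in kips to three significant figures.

A_b = π × 1.125² / 4 = 0.994 in².
R_n = F_nv · A_b · n · n_s = 68 × 0.994 × 4 × 1 = 270.4 kips.
Design strength φR_n = 0.75 × 270.4 = 203 kips.

203 kips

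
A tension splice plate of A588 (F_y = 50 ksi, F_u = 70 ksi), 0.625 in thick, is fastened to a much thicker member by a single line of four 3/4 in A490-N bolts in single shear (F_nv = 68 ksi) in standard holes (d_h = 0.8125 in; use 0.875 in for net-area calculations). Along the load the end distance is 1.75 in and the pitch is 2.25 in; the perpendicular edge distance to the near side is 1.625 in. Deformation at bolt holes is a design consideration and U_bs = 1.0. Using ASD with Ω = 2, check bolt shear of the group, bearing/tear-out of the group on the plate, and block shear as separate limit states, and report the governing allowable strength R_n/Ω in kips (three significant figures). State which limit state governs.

60.1 kips (bolt shear governs)

Bolt shear: A_b = π·0.75²/4 = 0.4418 in²; R_n = 68 × 0.4418 × 4 × 1 = 120.2 kips → 120.2 / 2 = 60.1 kips.
Bearing: edge l_c = 1.344, r_n = 70.55 kips; interior l_c = 1.438, r_n = 75.47 kips; R_n = 70.55 + 3·75.47 = 297 kips → 148 kips.
Block shear: A_gv = 5.312, A_nv = 3.398, A_nt = 0.7422 in²; R_n = min(0.6F_uA_nv, 0.6F_yA_gv) + U_bs·F_u·A_nt = 194.7 kips → 97.3 kips.
Bolt shear governs: 60.1 kips.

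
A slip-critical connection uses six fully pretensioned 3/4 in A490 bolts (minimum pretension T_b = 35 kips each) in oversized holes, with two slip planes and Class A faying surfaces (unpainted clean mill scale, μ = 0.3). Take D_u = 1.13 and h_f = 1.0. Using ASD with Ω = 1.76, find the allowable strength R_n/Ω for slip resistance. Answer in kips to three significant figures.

R_n = μ · D_u · h_f · T_b · n_s · n_b = 0.3 × 1.13 × 1.0 × 35 × 2 × 6 = 142.4 kips.
Allowable strength R_n/Ω = 142.4 / 1.76 = 80.9 kips.

80.9 kips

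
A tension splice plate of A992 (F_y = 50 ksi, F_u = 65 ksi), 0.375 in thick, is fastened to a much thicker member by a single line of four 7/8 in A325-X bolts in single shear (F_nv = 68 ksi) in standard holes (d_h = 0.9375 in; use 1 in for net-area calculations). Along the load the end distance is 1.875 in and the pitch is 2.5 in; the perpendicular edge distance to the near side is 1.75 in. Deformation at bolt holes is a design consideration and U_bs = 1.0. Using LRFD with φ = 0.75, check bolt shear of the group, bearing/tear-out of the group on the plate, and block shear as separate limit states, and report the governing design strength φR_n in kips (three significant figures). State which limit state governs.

Bolt shear: A_b = π·0.875²/4 = 0.6013 in²; R_n = 68 × 0.6013 × 4 × 1 = 163.6 kips → 0.75 × 163.6 = 123 kips.
Bearing: edge l_c = 1.406, r_n = 41.13 kips; interior l_c = 1.562, r_n = 45.7 kips; R_n = 41.13 + 3·45.7 = 178.2 kips → 134 kips.
Block shear: A_gv = 3.516, A_nv = 2.203, A_nt = 0.4688 in²; R_n = min(0.6F_uA_nv, 0.6F_yA_gv) + U_bs·F_u·A_nt = 116.4 kips → 87.3 kips.
Block shear governs: 87.3 kips.

87.3 kips (block shear governs)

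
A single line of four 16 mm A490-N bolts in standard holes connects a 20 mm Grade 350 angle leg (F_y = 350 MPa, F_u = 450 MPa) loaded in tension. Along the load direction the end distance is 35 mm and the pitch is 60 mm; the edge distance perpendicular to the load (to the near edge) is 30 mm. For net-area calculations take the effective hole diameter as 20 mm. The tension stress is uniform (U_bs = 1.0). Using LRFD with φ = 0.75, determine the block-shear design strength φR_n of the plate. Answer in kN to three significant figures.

Shear plane L_v = 35 + 3·60 = 215 mm; A_gv = 215 × 20 = 4300 mm².
A_nv = (215 − 3.5·20) × 20 = 2900 mm².
A_nt = (30 − 0.5·20) × 20 = 400 mm².
0.6 F_u A_nv = 783 kN; 0.6 F_y A_gv = 903 kN → shear rupture governs the shear term.
R_n = 783 + 1.0 × 450 × 400 / 1000 = 963 kN.
Design strength φR_n = 0.75 × 963 = 722 kN.

722 kN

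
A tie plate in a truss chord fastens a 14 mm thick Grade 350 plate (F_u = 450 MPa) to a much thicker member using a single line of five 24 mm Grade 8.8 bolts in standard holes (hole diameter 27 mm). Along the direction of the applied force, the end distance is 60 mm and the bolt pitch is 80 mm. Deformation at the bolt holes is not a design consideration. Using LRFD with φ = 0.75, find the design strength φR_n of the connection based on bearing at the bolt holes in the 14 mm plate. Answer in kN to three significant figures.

Per bolt r_n = 1.5 l_c t F_u ≤ 3.0 d t F_u; upper limit = 3.0 × 24 × 14 × 450 / 1000 = 453.6 kN.
Edge bolt: l_c = 60 − 27/2 = 46.5 mm → 1.5 × 46.5 × 14 × 450 / 1000 = 439.4 → r_n = 439.4 kN.
Interior bolts: l_c = 80 − 27 = 53 mm → 1.5 × 53 × 14 × 450 / 1000 = 500.9 → r_n = 453.6 kN.
R_n = 1 × 439.4 + 4 × 453.6 = 2254 kN.
Design strength φR_n = 0.75 × 2254 = 1690 kN.

1690 kN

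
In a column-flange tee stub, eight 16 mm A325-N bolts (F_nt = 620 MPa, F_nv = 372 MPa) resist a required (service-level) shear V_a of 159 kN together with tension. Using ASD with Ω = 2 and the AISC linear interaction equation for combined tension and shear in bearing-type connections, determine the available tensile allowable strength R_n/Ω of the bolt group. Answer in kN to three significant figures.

383 kN

A_b = π·16²/4 = 201.1 mm²; f_rv = 159 × 1000 / (8 × 201.1) = 98.85 MPa.
F'_nt = 1.3 F_nt − (Ω F_nt / F_nv) f_rv = 1.3·620 − (2·620/372)·98.85 = 476.5 MPa, capped at F_nt → F'_nt = 476.5 MPa.
R_n = F'_nt · A_b · n = 476.5 × 201.1 × 8 / 1000 = 766.4 kN.
Allowable strength R_n/Ω = 766.4 / 2 = 383 kN.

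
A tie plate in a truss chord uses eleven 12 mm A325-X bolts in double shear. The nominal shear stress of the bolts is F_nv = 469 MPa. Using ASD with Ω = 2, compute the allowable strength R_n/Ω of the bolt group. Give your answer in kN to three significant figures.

A_b = π × 12² / 4 = 113.1 mm².
R_n = F_nv · A_b · n · n_s = 469 × 113.1 × 11 × 2 / 1000 = 1167 kN.
Allowable strength R_n/Ω = 1167 / 2 = 583 kN.

583 kN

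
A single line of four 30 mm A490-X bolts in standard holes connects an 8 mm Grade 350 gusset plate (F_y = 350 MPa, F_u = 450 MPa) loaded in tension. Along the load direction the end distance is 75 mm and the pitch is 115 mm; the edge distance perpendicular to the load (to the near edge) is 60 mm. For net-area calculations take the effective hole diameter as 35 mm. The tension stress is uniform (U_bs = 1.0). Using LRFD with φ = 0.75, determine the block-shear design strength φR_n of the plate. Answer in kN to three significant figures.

Shear plane L_v = 75 + 3·115 = 420 mm; A_gv = 420 × 8 = 3360 mm².
A_nv = (420 − 3.5·35) × 8 = 2380 mm².
A_nt = (60 − 0.5·35) × 8 = 340 mm².
0.6 F_u A_nv = 642.6 kN; 0.6 F_y A_gv = 705.6 kN → shear rupture governs the shear term.
R_n = 642.6 + 1.0 × 450 × 340 / 1000 = 795.6 kN.
Design strength φR_n = 0.75 × 795.6 = 597 kN.

597 kN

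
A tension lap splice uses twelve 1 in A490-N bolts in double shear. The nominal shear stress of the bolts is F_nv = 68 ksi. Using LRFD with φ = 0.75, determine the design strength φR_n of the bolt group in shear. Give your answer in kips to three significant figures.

A_b = π × 1² / 4 = 0.7854 in².
R_n = F_nv · A_b · n · n_s = 68 × 0.7854 × 12 × 2 = 1282 kips.
Design strength φR_n = 0.75 × 1282 = 961 kips.

961 kips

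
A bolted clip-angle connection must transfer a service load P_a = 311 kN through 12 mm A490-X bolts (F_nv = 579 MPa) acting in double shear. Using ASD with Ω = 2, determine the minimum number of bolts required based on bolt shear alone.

A_b = π·12²/4 = 113.1 mm².
Per-bolt allowable strength R_n/Ω = 579 × 113.1 × 2 / 1000 / 2 = 65.48 kN.
n ≥ 311 / 65.48 = 4.749 → use 5 bolts.

5 bolts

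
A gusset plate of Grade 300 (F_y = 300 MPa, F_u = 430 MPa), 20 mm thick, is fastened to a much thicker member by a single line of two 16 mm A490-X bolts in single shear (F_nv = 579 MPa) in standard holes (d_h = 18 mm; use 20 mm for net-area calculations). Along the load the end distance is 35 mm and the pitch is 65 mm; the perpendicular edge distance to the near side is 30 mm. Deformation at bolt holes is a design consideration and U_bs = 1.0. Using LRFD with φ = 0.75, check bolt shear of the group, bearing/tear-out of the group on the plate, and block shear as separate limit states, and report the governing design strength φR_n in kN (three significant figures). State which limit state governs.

Bolt shear: A_b = π·16²/4 = 201.1 mm²; R_n = 579 × 201.1 × 2 × 1 / 1000 = 232.8 kN → 0.75 × 232.8 = 175 kN.
Bearing: edge l_c = 26, r_n = 268.3 kN; interior l_c = 47, r_n = 330.2 kN; R_n = 268.3 + 1·330.2 = 598.6 kN → 449 kN.
Block shear: A_gv = 2000, A_nv = 1400, A_nt = 400 mm²; R_n = min(0.6F_uA_nv, 0.6F_yA_gv) + U_bs·F_u·A_nt = 532 kN → 399 kN.
Bolt shear governs: 175 kN.

175 kN (bolt shear governs)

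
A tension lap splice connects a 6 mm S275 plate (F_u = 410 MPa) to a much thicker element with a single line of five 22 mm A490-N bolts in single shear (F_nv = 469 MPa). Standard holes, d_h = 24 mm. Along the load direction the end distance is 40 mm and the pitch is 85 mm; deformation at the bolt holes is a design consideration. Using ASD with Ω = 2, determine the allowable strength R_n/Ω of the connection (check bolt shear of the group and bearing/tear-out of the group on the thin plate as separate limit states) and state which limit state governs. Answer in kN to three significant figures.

301 kN (bearing governs)

Bolt shear: A_b = π·22²/4 = 380.1 mm²; R_n = 469 × 380.1 × 5 × 1 / 1000 = 891.4 kN → 891.4 / 2 = 446 kN.
Bearing (1.2 l_c t F_u ≤ 2.4 d t F_u): upper limit = 2.4·22·6·410 / 1000 = 129.9 kN.
  Edge l_c = 40 − 24/2 = 28 → r_n = 82.66 kN; interior l_c = 85 − 24 = 61 → r_n = 129.9 kN.
  R_n,bearing = 1·82.66 + 4·129.9 = 602.2 kN → 602.2 / 2 = 301 kN.
Bearing governs: 301 kN.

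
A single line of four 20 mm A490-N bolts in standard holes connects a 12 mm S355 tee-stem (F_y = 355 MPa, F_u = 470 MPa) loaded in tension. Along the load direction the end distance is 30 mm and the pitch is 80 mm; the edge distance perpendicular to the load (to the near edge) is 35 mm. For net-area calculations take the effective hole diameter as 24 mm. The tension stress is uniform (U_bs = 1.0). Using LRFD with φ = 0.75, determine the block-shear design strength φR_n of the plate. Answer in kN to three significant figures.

Shear plane L_v = 30 + 3·80 = 270 mm; A_gv = 270 × 12 = 3240 mm².
A_nv = (270 − 3.5·24) × 12 = 2232 mm².
A_nt = (35 − 0.5·24) × 12 = 276 mm².
0.6 F_u A_nv = 629.4 kN; 0.6 F_y A_gv = 690.1 kN → shear rupture governs the shear term.
R_n = 629.4 + 1.0 × 470 × 276 / 1000 = 759.1 kN.
Design strength φR_n = 0.75 × 759.1 = 569 kN.

569 kN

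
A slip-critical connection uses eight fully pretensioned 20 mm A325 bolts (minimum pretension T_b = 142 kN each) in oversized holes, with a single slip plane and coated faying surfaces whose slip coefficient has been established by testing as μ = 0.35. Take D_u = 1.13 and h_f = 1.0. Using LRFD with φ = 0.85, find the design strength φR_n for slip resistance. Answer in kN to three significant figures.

382 kN

R_n = μ · D_u · h_f · T_b · n_s · n_b = 0.35 × 1.13 × 1.0 × 142 × 1 × 8 = 449.3 kN.
Design strength φR_n = 0.85 × 449.3 = 382 kN.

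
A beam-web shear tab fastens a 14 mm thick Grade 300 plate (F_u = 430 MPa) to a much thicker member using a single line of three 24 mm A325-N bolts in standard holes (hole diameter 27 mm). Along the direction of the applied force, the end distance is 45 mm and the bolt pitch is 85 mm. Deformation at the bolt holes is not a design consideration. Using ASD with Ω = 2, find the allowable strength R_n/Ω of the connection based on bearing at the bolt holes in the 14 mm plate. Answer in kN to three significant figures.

576 kN

Per bolt r_n = 1.5 l_c t F_u ≤ 3.0 d t F_u; upper limit = 3.0 × 24 × 14 × 430 / 1000 = 433.4 kN.
Edge bolt: l_c = 45 − 27/2 = 31.5 mm → 1.5 × 31.5 × 14 × 430 / 1000 = 284.4 → r_n = 284.4 kN.
Interior bolts: l_c = 85 − 27 = 58 mm → 1.5 × 58 × 14 × 430 / 1000 = 523.7 → r_n = 433.4 kN.
R_n = 1 × 284.4 + 2 × 433.4 = 1151 kN.
Allowable strength R_n/Ω = 1151 / 2 = 576 kN.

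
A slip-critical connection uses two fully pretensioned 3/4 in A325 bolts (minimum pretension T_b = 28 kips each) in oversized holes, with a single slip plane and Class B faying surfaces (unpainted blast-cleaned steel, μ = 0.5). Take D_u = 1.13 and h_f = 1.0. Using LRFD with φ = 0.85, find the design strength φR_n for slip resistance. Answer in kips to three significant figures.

26.9 kips

R_n = μ · D_u · h_f · T_b · n_s · n_b = 0.5 × 1.13 × 1.0 × 28 × 1 × 2 = 31.64 kips.
Design strength φR_n = 0.85 × 31.64 = 26.9 kips.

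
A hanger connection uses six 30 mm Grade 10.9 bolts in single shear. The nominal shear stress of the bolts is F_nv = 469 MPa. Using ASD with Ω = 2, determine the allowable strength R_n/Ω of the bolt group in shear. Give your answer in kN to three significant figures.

995 kN

A_b = π × 30² / 4 = 706.9 mm².
R_n = F_nv · A_b · n · n_s = 469 × 706.9 × 6 × 1 / 1000 = 1989 kN.
Allowable strength R_n/Ω = 1989 / 2 = 995 kN.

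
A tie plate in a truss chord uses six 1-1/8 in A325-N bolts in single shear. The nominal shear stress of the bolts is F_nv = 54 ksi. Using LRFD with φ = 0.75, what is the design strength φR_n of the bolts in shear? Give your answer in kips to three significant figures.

242 kips

A_b = π × 1.125² / 4 = 0.994 in².
R_n = F_nv · A_b · n · n_s = 54 × 0.994 × 6 × 1 = 322.1 kips.
Design strength φR_n = 0.75 × 322.1 = 242 kips.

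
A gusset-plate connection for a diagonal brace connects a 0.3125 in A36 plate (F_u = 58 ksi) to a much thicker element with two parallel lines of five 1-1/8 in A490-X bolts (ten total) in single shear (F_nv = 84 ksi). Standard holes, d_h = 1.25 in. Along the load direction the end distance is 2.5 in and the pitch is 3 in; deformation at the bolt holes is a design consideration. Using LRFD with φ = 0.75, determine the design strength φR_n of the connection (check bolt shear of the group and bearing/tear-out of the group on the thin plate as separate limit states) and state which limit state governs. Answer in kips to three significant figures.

Bolt shear: A_b = π·1.125²/4 = 0.994 in²; R_n = 84 × 0.994 × 10 × 1 = 835 kips → 0.75 × 835 = 626 kips.
Bearing (1.2 l_c t F_u ≤ 2.4 d t F_u): upper limit = 2.4·1.125·0.3125·58 = 48.94 kips.
  Edge l_c = 2.5 − 1.25/2 = 1.875 → r_n = 40.78 kips; interior l_c = 3 − 1.25 = 1.75 → r_n = 38.06 kips.
  R_n,bearing = 2·40.78 + 8·38.06 = 386.1 kips → 0.75 × 386.1 = 290 kips.
Bearing governs: 290 kips.

290 kips (bearing governs)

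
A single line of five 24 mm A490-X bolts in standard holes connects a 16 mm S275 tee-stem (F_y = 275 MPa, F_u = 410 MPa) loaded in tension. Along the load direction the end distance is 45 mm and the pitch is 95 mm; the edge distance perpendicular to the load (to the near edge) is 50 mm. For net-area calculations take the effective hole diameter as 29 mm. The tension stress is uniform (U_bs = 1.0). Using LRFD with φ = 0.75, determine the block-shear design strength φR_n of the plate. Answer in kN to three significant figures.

1020 kN

Shear plane L_v = 45 + 4·95 = 425 mm; A_gv = 425 × 16 = 6800 mm².
A_nv = (425 − 4.5·29) × 16 = 4712 mm².
A_nt = (50 − 0.5·29) × 16 = 568 mm².
0.6 F_u A_nv = 1159 kN; 0.6 F_y A_gv = 1122 kN → shear yielding governs the shear term.
R_n = 1122 + 1.0 × 410 × 568 / 1000 = 1355 kN.
Design strength φR_n = 0.75 × 1355 = 1020 kN.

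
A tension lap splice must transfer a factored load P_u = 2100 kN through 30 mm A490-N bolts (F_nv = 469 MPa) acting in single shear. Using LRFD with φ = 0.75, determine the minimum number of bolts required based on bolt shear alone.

9 bolts

A_b = π·30²/4 = 706.9 mm².
Per-bolt design strength φR_n = 0.75 × 469 × 706.9 × 1 / 1000 = 248.6 kN.
n ≥ 2100 / 248.6 = 8.446 → use 9 bolts.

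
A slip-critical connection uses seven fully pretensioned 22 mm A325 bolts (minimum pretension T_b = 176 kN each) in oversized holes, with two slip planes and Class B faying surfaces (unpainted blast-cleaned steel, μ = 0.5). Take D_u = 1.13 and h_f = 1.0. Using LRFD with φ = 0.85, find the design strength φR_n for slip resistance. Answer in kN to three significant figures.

1180 kN

R_n = μ · D_u · h_f · T_b · n_s · n_b = 0.5 × 1.13 × 1.0 × 176 × 2 × 7 = 1392 kN.
Design strength φR_n = 0.85 × 1392 = 1180 kN.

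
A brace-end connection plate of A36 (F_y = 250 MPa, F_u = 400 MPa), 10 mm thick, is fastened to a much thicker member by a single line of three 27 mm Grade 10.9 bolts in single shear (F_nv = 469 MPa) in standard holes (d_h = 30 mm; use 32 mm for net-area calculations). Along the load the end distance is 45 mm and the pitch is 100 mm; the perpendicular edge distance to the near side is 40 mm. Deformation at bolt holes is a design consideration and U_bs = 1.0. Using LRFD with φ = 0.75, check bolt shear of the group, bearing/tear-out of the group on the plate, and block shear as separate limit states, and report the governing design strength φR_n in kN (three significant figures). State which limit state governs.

348 kN (block shear governs)

Bolt shear: A_b = π·27²/4 = 572.6 mm²; R_n = 469 × 572.6 × 3 × 1 / 1000 = 805.6 kN → 0.75 × 805.6 = 604 kN.
Bearing: edge l_c = 30, r_n = 144 kN; interior l_c = 70, r_n = 259.2 kN; R_n = 144 + 2·259.2 = 662.4 kN → 497 kN.
Block shear: A_gv = 2450, A_nv = 1650, A_nt = 240 mm²; R_n = min(0.6F_uA_nv, 0.6F_yA_gv) + U_bs·F_u·A_nt = 463.5 kN → 348 kN.
Block shear governs: 348 kN.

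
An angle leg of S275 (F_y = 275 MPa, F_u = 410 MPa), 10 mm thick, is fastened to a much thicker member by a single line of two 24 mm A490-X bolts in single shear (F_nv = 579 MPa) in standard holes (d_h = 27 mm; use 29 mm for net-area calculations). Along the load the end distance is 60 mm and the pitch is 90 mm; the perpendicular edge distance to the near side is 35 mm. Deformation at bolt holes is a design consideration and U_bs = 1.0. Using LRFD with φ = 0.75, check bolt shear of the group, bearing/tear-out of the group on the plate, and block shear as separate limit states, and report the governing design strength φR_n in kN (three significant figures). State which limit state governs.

249 kN (block shear governs)

Bolt shear: A_b = π·24²/4 = 452.4 mm²; R_n = 579 × 452.4 × 2 × 1 / 1000 = 523.9 kN → 0.75 × 523.9 = 393 kN.
Bearing: edge l_c = 46.5, r_n = 228.8 kN; interior l_c = 63, r_n = 236.2 kN; R_n = 228.8 + 1·236.2 = 464.9 kN → 349 kN.
Block shear: A_gv = 1500, A_nv = 1065, A_nt = 205 mm²; R_n = min(0.6F_uA_nv, 0.6F_yA_gv) + U_bs·F_u·A_nt = 331.6 kN → 249 kN.
Block shear governs: 249 kN.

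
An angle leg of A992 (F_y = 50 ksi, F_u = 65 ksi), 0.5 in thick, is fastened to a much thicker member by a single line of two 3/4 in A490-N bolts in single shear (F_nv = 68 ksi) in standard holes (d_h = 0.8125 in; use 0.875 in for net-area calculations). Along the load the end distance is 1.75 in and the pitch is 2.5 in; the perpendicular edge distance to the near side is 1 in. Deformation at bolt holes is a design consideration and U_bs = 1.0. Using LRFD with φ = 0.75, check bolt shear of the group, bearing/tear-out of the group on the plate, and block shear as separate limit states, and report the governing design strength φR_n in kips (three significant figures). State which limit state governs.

Bolt shear: A_b = π·0.75²/4 = 0.4418 in²; R_n = 68 × 0.4418 × 2 × 1 = 60.08 kips → 0.75 × 60.08 = 45.1 kips.
Bearing: edge l_c = 1.344, r_n = 52.41 kips; interior l_c = 1.688, r_n = 58.5 kips; R_n = 52.41 + 1·58.5 = 110.9 kips → 83.2 kips.
Block shear: A_gv = 2.125, A_nv = 1.469, A_nt = 0.2812 in²; R_n = min(0.6F_uA_nv, 0.6F_yA_gv) + U_bs·F_u·A_nt = 75.56 kips → 56.7 kips.
Bolt shear governs: 45.1 kips.

45.1 kips (bolt shear governs)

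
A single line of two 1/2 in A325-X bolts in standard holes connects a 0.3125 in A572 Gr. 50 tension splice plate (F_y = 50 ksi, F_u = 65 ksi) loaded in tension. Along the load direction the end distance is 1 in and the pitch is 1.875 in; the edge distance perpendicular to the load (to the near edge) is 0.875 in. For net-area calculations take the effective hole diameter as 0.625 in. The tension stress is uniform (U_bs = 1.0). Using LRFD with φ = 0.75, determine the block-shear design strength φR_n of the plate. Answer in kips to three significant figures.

Shear plane L_v = 1 + 1·1.875 = 2.875 in; A_gv = 2.875 × 0.3125 = 0.8984 in².
A_nv = (2.875 − 1.5·0.625) × 0.3125 = 0.6055 in².
A_nt = (0.875 − 0.5·0.625) × 0.3125 = 0.1758 in².
0.6 F_u A_nv = 23.61 kips; 0.6 F_y A_gv = 26.95 kips → shear rupture governs the shear term.
R_n = 23.61 + 1.0 × 65 × 0.1758 = 35.04 kips.
Design strength φR_n = 0.75 × 35.04 = 26.3 kips.

26.3 kips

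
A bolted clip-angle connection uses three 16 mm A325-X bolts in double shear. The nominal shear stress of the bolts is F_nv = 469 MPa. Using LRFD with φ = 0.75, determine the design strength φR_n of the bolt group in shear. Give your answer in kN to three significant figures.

424 kN

A_b = π × 16² / 4 = 201.1 mm².
R_n = F_nv · A_b · n · n_s = 469 × 201.1 × 3 × 2 / 1000 = 565.8 kN.
Design strength φR_n = 0.75 × 565.8 = 424 kN.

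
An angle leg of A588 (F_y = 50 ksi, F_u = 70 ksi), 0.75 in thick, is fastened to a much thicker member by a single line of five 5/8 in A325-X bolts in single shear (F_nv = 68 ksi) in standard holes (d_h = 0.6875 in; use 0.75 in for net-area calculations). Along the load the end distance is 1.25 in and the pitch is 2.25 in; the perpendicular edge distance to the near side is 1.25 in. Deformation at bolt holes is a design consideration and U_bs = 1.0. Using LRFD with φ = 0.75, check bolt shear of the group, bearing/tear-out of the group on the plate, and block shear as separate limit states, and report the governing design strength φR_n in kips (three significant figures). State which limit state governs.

78.2 kips (bolt shear governs)

Bolt shear: A_b = π·0.625²/4 = 0.3068 in²; R_n = 68 × 0.3068 × 5 × 1 = 104.3 kips → 0.75 × 104.3 = 78.2 kips.
Bearing: edge l_c = 0.9062, r_n = 57.09 kips; interior l_c = 1.562, r_n = 78.75 kips; R_n = 57.09 + 4·78.75 = 372.1 kips → 279 kips.
Block shear: A_gv = 7.688, A_nv = 5.156, A_nt = 0.6562 in²; R_n = min(0.6F_uA_nv, 0.6F_yA_gv) + U_bs·F_u·A_nt = 262.5 kips → 197 kips.
Bolt shear governs: 78.2 kips.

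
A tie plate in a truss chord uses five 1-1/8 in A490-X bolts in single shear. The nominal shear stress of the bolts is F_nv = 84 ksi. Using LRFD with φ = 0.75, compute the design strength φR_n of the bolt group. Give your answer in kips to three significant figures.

A_b = π × 1.125² / 4 = 0.994 in².
R_n = F_nv · A_b · n · n_s = 84 × 0.994 × 5 × 1 = 417.5 kips.
Design strength φR_n = 0.75 × 417.5 = 313 kips.

313 kips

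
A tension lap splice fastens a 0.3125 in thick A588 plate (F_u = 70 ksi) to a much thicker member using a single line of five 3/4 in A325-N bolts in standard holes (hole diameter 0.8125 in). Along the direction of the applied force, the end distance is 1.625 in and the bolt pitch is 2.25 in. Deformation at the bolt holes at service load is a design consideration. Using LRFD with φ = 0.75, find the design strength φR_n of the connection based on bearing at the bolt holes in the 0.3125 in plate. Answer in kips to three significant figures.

137 kips

Per bolt r_n = 1.2 l_c t F_u ≤ 2.4 d t F_u; upper limit = 2.4 × 0.75 × 0.3125 × 70 = 39.38 kips.
Edge bolt: l_c = 1.625 − 0.8125/2 = 1.219 in → 1.2 × 1.219 × 0.3125 × 70 = 31.99 → r_n = 31.99 kips.
Interior bolts: l_c = 2.25 − 0.8125 = 1.438 in → 1.2 × 1.438 × 0.3125 × 70 = 37.73 → r_n = 37.73 kips.
R_n = 1 × 31.99 + 4 × 37.73 = 182.9 kips.
Design strength φR_n = 0.75 × 182.9 = 137 kips.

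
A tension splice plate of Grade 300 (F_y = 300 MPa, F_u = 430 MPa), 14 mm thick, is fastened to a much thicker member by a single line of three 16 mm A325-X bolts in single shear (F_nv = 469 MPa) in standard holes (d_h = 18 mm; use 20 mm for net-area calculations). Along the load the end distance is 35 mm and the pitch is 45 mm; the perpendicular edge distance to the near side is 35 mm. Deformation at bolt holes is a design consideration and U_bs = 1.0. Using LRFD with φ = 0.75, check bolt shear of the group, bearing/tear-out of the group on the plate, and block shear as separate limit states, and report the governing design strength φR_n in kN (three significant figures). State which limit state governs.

Bolt shear: A_b = π·16²/4 = 201.1 mm²; R_n = 469 × 201.1 × 3 × 1 / 1000 = 282.9 kN → 0.75 × 282.9 = 212 kN.
Bearing: edge l_c = 26, r_n = 187.8 kN; interior l_c = 27, r_n = 195 kN; R_n = 187.8 + 2·195 = 577.9 kN → 433 kN.
Block shear: A_gv = 1750, A_nv = 1050, A_nt = 350 mm²; R_n = min(0.6F_uA_nv, 0.6F_yA_gv) + U_bs·F_u·A_nt = 421.4 kN → 316 kN.
Bolt shear governs: 212 kN.

212 kN (bolt shear governs)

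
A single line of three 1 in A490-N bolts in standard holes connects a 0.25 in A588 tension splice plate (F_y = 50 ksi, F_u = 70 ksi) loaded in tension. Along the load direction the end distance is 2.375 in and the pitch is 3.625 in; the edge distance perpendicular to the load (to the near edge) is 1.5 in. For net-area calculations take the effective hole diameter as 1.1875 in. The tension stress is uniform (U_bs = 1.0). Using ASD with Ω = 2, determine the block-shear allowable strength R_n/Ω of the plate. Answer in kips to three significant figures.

42.9 kips

Shear plane L_v = 2.375 + 2·3.625 = 9.625 in; A_gv = 9.625 × 0.25 = 2.406 in².
A_nv = (9.625 − 2.5·1.1875) × 0.25 = 1.664 in².
A_nt = (1.5 − 0.5·1.1875) × 0.25 = 0.2266 in².
0.6 F_u A_nv = 69.89 kips; 0.6 F_y A_gv = 72.19 kips → shear rupture governs the shear term.
R_n = 69.89 + 1.0 × 70 × 0.2266 = 85.75 kips.
Allowable strength R_n/Ω = 85.75 / 2 = 42.9 kips.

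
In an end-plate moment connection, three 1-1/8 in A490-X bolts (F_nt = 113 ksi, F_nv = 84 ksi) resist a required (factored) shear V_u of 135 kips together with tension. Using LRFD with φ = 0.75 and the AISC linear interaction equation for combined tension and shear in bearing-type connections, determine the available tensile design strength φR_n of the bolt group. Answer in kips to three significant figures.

147 kips

A_b = π·1.125²/4 = 0.994 in²; f_rv = 135 / (3 × 0.994) = 45.27 ksi.
F'_nt = 1.3 F_nt − (F_nt / φF_nv) f_rv = 1.3·113 − (113/(0.75·84))·45.27 = 65.7 ksi, capped at F_nt → F'_nt = 65.7 ksi.
R_n = F'_nt · A_b · n = 65.7 × 0.994 × 3 = 195.9 kips.
Design strength φR_n = 0.75 × 195.9 = 147 kips.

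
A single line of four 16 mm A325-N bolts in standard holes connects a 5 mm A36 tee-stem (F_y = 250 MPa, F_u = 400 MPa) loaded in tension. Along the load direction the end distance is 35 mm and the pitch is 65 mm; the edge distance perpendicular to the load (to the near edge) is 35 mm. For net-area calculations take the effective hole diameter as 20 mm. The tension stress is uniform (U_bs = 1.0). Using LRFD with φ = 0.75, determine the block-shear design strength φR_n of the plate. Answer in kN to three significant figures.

167 kN

Shear plane L_v = 35 + 3·65 = 230 mm; A_gv = 230 × 5 = 1150 mm².
A_nv = (230 − 3.5·20) × 5 = 800 mm².
A_nt = (35 − 0.5·20) × 5 = 125 mm².
0.6 F_u A_nv = 192 kN; 0.6 F_y A_gv = 172.5 kN → shear yielding governs the shear term.
R_n = 172.5 + 1.0 × 400 × 125 / 1000 = 222.5 kN.
Design strength φR_n = 0.75 × 222.5 = 167 kN.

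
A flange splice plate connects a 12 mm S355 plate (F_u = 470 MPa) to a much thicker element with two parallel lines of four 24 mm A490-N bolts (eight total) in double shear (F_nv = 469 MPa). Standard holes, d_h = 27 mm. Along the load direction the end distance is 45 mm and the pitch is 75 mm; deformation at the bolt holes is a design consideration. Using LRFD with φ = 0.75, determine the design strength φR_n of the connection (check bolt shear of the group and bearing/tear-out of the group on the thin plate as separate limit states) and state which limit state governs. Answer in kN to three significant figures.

1780 kN (bearing governs)

Bolt shear: A_b = π·24²/4 = 452.4 mm²; R_n = 469 × 452.4 × 8 × 2 / 1000 = 3395 kN → 0.75 × 3395 = 2550 kN.
Bearing (1.2 l_c t F_u ≤ 2.4 d t F_u): upper limit = 2.4·24·12·470 / 1000 = 324.9 kN.
  Edge l_c = 45 − 27/2 = 31.5 → r_n = 213.2 kN; interior l_c = 75 − 27 = 48 → r_n = 324.9 kN.
  R_n,bearing = 2·213.2 + 6·324.9 = 2376 kN → 0.75 × 2376 = 1780 kN.
Bearing governs: 1780 kN.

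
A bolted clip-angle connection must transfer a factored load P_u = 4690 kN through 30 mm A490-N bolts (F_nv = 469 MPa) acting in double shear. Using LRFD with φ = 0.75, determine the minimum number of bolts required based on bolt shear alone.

10 bolts

A_b = π·30²/4 = 706.9 mm².
Per-bolt design strength φR_n = 0.75 × 469 × 706.9 × 2 / 1000 = 497.3 kN.
n ≥ 4690 / 497.3 = 9.431 → use 10 bolts.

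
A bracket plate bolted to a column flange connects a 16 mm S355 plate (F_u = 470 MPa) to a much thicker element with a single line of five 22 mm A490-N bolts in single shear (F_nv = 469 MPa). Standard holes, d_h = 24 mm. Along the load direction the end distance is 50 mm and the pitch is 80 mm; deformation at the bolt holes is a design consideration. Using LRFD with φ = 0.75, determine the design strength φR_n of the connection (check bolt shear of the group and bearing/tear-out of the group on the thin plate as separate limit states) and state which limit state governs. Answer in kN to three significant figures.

669 kN (bolt shear governs)

Bolt shear: A_b = π·22²/4 = 380.1 mm²; R_n = 469 × 380.1 × 5 × 1 / 1000 = 891.4 kN → 0.75 × 891.4 = 669 kN.
Bearing (1.2 l_c t F_u ≤ 2.4 d t F_u): upper limit = 2.4·22·16·470 / 1000 = 397.1 kN.
  Edge l_c = 50 − 24/2 = 38 → r_n = 342.9 kN; interior l_c = 80 − 24 = 56 → r_n = 397.1 kN.
  R_n,bearing = 1·342.9 + 4·397.1 = 1931 kN → 0.75 × 1931 = 1450 kN.
Bolt shear governs: 669 kN.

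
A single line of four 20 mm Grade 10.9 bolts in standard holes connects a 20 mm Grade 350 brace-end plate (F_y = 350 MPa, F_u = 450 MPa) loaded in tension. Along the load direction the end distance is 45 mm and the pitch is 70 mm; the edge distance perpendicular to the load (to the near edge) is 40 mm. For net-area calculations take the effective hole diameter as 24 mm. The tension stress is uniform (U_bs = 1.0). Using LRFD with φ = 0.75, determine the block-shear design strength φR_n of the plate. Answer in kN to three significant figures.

882 kN

Shear plane L_v = 45 + 3·70 = 255 mm; A_gv = 255 × 20 = 5100 mm².
A_nv = (255 − 3.5·24) × 20 = 3420 mm².
A_nt = (40 − 0.5·24) × 20 = 560 mm².
0.6 F_u A_nv = 923.4 kN; 0.6 F_y A_gv = 1071 kN → shear rupture governs the shear term.
R_n = 923.4 + 1.0 × 450 × 560 / 1000 = 1175 kN.
Design strength φR_n = 0.75 × 1175 = 882 kN.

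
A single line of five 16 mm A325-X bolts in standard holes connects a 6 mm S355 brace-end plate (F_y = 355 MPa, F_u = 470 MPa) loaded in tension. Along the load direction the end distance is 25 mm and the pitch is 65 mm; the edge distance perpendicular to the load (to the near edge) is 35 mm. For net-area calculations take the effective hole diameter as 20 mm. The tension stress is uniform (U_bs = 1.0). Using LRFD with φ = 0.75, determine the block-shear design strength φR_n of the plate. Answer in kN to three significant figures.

Shear plane L_v = 25 + 4·65 = 285 mm; A_gv = 285 × 6 = 1710 mm².
A_nv = (285 − 4.5·20) × 6 = 1170 mm².
A_nt = (35 − 0.5·20) × 6 = 150 mm².
0.6 F_u A_nv = 329.9 kN; 0.6 F_y A_gv = 364.2 kN → shear rupture governs the shear term.
R_n = 329.9 + 1.0 × 470 × 150 / 1000 = 400.4 kN.
Design strength φR_n = 0.75 × 400.4 = 300 kN.

300 kN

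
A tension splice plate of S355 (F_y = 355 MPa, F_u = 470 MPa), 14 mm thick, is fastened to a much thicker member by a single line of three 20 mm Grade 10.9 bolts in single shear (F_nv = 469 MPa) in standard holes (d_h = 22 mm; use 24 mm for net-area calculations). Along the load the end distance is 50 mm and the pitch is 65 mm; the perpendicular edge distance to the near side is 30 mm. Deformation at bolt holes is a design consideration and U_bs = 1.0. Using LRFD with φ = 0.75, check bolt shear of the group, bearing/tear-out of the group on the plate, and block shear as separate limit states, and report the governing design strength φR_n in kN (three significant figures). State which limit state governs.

Bolt shear: A_b = π·20²/4 = 314.2 mm²; R_n = 469 × 314.2 × 3 × 1 / 1000 = 442 kN → 0.75 × 442 = 332 kN.
Bearing: edge l_c = 39, r_n = 307.9 kN; interior l_c = 43, r_n = 315.8 kN; R_n = 307.9 + 2·315.8 = 939.6 kN → 705 kN.
Block shear: A_gv = 2520, A_nv = 1680, A_nt = 252 mm²; R_n = min(0.6F_uA_nv, 0.6F_yA_gv) + U_bs·F_u·A_nt = 592.2 kN → 444 kN.
Bolt shear governs: 332 kN.

332 kN (bolt shear governs)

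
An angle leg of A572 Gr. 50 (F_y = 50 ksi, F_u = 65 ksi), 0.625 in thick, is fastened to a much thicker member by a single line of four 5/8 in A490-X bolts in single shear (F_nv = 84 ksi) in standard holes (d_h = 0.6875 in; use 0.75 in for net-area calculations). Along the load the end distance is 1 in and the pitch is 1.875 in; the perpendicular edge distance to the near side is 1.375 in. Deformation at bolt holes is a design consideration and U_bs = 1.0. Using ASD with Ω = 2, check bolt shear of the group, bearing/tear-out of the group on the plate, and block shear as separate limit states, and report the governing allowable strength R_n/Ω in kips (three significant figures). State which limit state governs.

51.5 kips (bolt shear governs)

Bolt shear: A_b = π·0.625²/4 = 0.3068 in²; R_n = 84 × 0.3068 × 4 × 1 = 103.1 kips → 103.1 / 2 = 51.5 kips.
Bearing: edge l_c = 0.6562, r_n = 31.99 kips; interior l_c = 1.188, r_n = 57.89 kips; R_n = 31.99 + 3·57.89 = 205.7 kips → 103 kips.
Block shear: A_gv = 4.141, A_nv = 2.5, A_nt = 0.625 in²; R_n = min(0.6F_uA_nv, 0.6F_yA_gv) + U_bs·F_u·A_nt = 138.1 kips → 69.1 kips.
Bolt shear governs: 51.5 kips.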